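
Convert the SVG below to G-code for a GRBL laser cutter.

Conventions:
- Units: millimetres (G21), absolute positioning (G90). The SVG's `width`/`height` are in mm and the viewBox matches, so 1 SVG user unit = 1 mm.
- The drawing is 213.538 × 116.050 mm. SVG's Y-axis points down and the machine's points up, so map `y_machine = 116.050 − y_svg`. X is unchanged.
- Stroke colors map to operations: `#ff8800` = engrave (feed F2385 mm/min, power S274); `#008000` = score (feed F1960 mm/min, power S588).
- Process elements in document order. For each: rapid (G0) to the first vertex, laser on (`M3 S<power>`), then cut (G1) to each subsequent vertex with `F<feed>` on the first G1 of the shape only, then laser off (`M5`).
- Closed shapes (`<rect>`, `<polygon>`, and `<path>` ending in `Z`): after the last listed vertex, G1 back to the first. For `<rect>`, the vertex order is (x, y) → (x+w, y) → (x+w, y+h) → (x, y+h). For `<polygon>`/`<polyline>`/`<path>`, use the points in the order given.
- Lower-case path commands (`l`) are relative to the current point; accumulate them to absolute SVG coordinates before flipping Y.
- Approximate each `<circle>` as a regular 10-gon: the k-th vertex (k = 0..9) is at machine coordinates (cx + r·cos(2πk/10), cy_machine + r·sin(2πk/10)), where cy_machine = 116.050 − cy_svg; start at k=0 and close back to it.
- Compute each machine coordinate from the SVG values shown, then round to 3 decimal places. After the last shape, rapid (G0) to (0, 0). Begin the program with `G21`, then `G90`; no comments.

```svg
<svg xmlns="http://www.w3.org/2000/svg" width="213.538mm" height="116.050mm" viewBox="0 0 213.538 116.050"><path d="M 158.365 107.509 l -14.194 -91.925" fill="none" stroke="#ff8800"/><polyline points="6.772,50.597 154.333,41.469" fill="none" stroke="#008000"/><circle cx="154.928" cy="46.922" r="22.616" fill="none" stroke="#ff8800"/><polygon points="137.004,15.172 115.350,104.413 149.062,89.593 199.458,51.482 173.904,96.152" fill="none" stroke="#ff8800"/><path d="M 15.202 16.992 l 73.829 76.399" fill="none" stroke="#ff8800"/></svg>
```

Since the viewBox matches the mm dimensions, user units are millimetres directly. The only transform is the Y-flip y_m = 116.050 − y_svg.

Shape 1 is a line segment drawn with `<path>`. Its stroke #ff8800 means engrave at S274, F2385. After flipping Y the toolpath is (158.365,8.541) → (144.171,100.466).

Shape 2 is a line segment drawn with `<polyline>`. Its stroke #008000 means score at S588, F1960. After flipping Y the toolpath is (6.772,65.453) → (154.333,74.581).

Shape 3 is a circle drawn with `<circle>`. Its stroke #ff8800 means engrave at S274, F2385. After flipping Y the toolpath is (177.544,69.128) → (173.225,82.421) → (161.917,90.637) → (147.939,90.637) → (136.631,82.421) → (132.312,69.128) → (136.631,55.835) → (147.939,47.619) → (161.917,47.619) → (173.225,55.835) → (177.544,69.128), returning to the start.

Shape 4 is a closed polygon drawn with `<polygon>`. Its stroke #ff8800 means engrave at S274, F2385. After flipping Y the toolpath is (137.004,100.878) → (115.350,11.637) → (149.062,26.457) → (199.458,64.568) → (173.904,19.898) → (137.004,100.878), returning to the start.

Shape 5 is a line segment drawn with `<path>`. Its stroke #ff8800 means engrave at S274, F2385. After flipping Y the toolpath is (15.202,99.058) → (89.031,22.659).

G21
G90
G0 X158.365 Y8.541
M3 S274
G1 X144.171 Y100.466 F2385
M5
G0 X6.772 Y65.453
M3 S588
G1 X154.333 Y74.581 F1960
M5
G0 X177.544 Y69.128
M3 S274
G1 X173.225 Y82.421 F2385
G1 X161.917 Y90.637
G1 X147.939 Y90.637
G1 X136.631 Y82.421
G1 X132.312 Y69.128
G1 X136.631 Y55.835
G1 X147.939 Y47.619
G1 X161.917 Y47.619
G1 X173.225 Y55.835
G1 X177.544 Y69.128
M5
G0 X137.004 Y100.878
M3 S274
G1 X115.350 Y11.637 F2385
G1 X149.062 Y26.457
G1 X199.458 Y64.568
G1 X173.904 Y19.898
G1 X137.004 Y100.878
M5
G0 X15.202 Y99.058
M3 S274
G1 X89.031 Y22.659 F2385
M5
G0 X0.000 Y0.000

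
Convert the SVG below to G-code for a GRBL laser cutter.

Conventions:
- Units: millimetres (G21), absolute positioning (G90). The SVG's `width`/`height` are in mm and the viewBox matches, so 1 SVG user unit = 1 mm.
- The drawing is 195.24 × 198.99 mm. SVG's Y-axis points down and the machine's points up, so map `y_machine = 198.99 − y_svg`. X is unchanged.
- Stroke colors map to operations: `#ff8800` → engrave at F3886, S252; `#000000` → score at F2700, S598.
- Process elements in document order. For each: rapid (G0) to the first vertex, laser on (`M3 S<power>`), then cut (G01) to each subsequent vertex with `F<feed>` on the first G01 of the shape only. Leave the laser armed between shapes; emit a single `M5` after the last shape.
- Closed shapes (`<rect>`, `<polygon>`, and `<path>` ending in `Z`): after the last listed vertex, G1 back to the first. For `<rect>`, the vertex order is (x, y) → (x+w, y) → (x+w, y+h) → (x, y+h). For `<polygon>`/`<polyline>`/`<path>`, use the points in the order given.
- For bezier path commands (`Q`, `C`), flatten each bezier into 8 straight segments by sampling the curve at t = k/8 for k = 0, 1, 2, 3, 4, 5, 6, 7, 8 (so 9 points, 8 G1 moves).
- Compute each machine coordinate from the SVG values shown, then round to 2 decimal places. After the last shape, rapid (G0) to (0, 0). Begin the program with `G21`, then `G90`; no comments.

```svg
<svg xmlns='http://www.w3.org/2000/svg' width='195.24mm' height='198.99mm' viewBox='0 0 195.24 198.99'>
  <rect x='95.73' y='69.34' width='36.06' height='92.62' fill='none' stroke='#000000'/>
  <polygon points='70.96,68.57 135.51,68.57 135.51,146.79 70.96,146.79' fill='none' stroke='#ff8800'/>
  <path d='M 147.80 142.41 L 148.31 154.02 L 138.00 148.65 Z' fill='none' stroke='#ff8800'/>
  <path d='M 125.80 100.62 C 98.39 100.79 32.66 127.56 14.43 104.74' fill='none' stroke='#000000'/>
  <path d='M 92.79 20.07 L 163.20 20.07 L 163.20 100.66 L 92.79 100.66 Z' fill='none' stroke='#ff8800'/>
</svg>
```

G21
G90
G0 X95.73 Y129.65
M3 S598
G01 X131.79 Y129.65 F2700
G01 X131.79 Y37.03
G01 X95.73 Y37.03
G01 X95.73 Y129.65
G0 X70.96 Y130.42
M3 S252
G01 X135.51 Y130.42 F3886
G01 X135.51 Y52.20
G01 X70.96 Y52.20
G01 X70.96 Y130.42
G0 X147.80 Y56.58
M3 S252
G01 X148.31 Y44.97 F3886
G01 X138.00 Y50.34
G01 X147.80 Y56.58
G0 X125.80 Y98.37
M3 S598
G01 X113.89 Y97.21 F2700
G01 X99.40 Y94.45
G01 X83.32 Y90.97
G01 X66.67 Y87.69
G01 X50.45 Y85.48
G01 X35.67 Y85.24
G01 X23.33 Y87.87
G01 X14.43 Y94.25
G0 X92.79 Y178.92
M3 S252
G01 X163.20 Y178.92 F3886
G01 X163.20 Y98.33
G01 X92.79 Y98.33
G01 X92.79 Y178.92
M5
G0 X0.00 Y0.00

viewBox `0 0 195.24 198.99` with mm width/height → 1 unit = 1 mm. Flip: y_m = 198.99 − y_svg.

**Shape 1** — `<rect>` rectangle, stroke `#000000` → score (S598, F2700). Machine vertices: (95.73,129.65) → (131.79,129.65) → (131.79,37.03) → (95.73,37.03) → (95.73,129.65). Closed: final G1 returns to the first vertex.

**Shape 2** — `<polygon>` rectangle, stroke `#ff8800` → engrave (S252, F3886). Machine vertices: (70.96,130.42) → (135.51,130.42) → (135.51,52.20) → (70.96,52.20) → (70.96,130.42). Closed: final G1 returns to the first vertex.

**Shape 3** — `<path>` regular polygon, stroke `#ff8800` → engrave (S252, F3886). Machine vertices: (147.80,56.58) → (148.31,44.97) → (138.00,50.34) → (147.80,56.58). Closed: final G1 returns to the first vertex.

**Shape 4** — `<path>` cubic bezier, stroke `#000000` → score (S598, F2700). Control points (SVG): P0=(125.80,100.62), P1=(98.39,100.79), P2=(32.66,127.56), P3=(14.43,104.74); sampled at t=k/8. Machine vertices: (125.80,98.37) → (113.89,97.21) → (99.40,94.45) → (83.32,90.97) → (66.67,87.69) → (50.45,85.48) → (35.67,85.24) → (23.33,87.87) → (14.43,94.25). Open path.

**Shape 5** — `<path>` rectangle, stroke `#ff8800` → engrave (S252, F3886). Machine vertices: (92.79,178.92) → (163.20,178.92) → (163.20,98.33) → (92.79,98.33) → (92.79,178.92). Closed: final G1 returns to the first vertex.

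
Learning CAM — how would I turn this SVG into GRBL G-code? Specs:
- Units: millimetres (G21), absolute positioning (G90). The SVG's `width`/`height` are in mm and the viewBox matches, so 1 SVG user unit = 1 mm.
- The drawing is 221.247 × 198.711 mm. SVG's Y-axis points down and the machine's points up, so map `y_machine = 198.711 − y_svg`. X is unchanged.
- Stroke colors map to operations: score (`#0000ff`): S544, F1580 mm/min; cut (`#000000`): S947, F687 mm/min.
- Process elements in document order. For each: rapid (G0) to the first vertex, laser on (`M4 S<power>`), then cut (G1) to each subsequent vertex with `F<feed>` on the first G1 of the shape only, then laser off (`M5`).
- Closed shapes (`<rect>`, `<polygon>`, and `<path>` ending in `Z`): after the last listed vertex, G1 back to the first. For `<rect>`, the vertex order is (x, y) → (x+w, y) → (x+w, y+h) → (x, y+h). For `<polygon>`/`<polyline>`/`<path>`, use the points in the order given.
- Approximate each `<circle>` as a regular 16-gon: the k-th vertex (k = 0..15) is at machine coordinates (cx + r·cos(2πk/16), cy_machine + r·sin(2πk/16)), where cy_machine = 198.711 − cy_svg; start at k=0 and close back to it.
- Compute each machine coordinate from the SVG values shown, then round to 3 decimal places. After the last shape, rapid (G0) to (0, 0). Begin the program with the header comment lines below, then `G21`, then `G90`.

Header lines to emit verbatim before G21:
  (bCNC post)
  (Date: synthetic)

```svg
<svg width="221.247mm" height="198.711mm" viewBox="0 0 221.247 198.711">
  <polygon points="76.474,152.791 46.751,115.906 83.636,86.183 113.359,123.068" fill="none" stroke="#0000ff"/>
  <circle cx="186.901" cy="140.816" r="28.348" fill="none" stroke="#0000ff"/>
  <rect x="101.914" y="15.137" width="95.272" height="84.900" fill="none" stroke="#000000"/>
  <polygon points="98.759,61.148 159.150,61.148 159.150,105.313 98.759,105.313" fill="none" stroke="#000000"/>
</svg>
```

(bCNC post)
(Date: synthetic)
G21
G90
G0 X76.474 Y45.920
M4 S544
G1 X46.751 Y82.805 F1580
G1 X83.636 Y112.528
G1 X113.359 Y75.643
G1 X76.474 Y45.920
M5
G0 X215.249 Y57.895
M4 S544
G1 X213.091 Y68.743 F1580
G1 X206.946 Y77.940
G1 X197.749 Y84.085
G1 X186.901 Y86.243
G1 X176.053 Y84.085
G1 X166.856 Y77.940
G1 X160.711 Y68.743
G1 X158.553 Y57.895
G1 X160.711 Y47.047
G1 X166.856 Y37.850
G1 X176.053 Y31.705
G1 X186.901 Y29.547
G1 X197.749 Y31.705
G1 X206.946 Y37.850
G1 X213.091 Y47.047
G1 X215.249 Y57.895
M5
G0 X101.914 Y183.574
M4 S947
G1 X197.186 Y183.574 F687
G1 X197.186 Y98.674
G1 X101.914 Y98.674
G1 X101.914 Y183.574
M5
G0 X98.759 Y137.563
M4 S947
G1 X159.150 Y137.563 F687
G1 X159.150 Y93.398
G1 X98.759 Y93.398
G1 X98.759 Y137.563
M5
G0 X0.000 Y0.000

viewBox `0 0 221.247 198.711` with mm width/height → 1 unit = 1 mm. Flip: y_m = 198.711 − y_svg.

**Shape 1** — `<polygon>` regular polygon, stroke `#0000ff` → score (S544, F1580). Machine vertices: (76.474,45.920) → (46.751,82.805) → (83.636,112.528) → (113.359,75.643) → (76.474,45.920). Closed: final G1 returns to the first vertex.

**Shape 2** — `<circle>` circle, stroke `#0000ff` → score (S544, F1580). Machine vertices: (215.249,57.895) → (213.091,68.743) → (206.946,77.940) → (197.749,84.085) → (186.901,86.243) → (176.053,84.085) → (166.856,77.940) → (160.711,68.743) → (158.553,57.895) → (160.711,47.047) → (166.856,37.850) → (176.053,31.705) → (186.901,29.547) → (197.749,31.705) → (206.946,37.850) → (213.091,47.047) → (215.249,57.895). Closed: final G1 returns to the first vertex.

**Shape 3** — `<rect>` rectangle, stroke `#000000` → cut (S947, F687). Machine vertices: (101.914,183.574) → (197.186,183.574) → (197.186,98.674) → (101.914,98.674) → (101.914,183.574). Closed: final G1 returns to the first vertex.

**Shape 4** — `<polygon>` rectangle, stroke `#000000` → cut (S947, F687). Machine vertices: (98.759,137.563) → (159.150,137.563) → (159.150,93.398) → (98.759,93.398) → (98.759,137.563). Closed: final G1 returns to the first vertex.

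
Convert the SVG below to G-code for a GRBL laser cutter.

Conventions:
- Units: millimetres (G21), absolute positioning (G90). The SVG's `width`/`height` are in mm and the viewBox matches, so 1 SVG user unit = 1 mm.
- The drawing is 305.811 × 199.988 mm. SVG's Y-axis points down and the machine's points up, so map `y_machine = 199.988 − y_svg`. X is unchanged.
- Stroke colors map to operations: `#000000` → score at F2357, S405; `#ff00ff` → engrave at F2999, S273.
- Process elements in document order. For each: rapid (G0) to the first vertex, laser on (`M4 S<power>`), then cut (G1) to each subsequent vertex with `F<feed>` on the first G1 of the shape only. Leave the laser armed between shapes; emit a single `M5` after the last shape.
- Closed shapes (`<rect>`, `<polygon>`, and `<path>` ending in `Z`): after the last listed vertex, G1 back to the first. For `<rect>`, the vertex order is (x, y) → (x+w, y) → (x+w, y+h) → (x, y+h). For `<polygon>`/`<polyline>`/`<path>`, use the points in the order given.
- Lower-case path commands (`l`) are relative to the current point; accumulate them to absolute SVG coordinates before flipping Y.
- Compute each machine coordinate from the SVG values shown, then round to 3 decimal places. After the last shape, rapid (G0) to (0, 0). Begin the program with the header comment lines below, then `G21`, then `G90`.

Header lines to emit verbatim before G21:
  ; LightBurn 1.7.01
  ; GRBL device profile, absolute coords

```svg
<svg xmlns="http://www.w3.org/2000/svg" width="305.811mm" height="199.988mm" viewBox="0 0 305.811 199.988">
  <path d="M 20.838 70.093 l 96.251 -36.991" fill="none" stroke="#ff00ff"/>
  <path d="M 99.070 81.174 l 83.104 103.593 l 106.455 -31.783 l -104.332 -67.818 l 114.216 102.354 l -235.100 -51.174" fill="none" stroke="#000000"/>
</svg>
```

1 u = 1 mm; y_m = 199.988 − y.

[1] `<path>` line segment, #ff00ff→engrave S273 F2999: (20.838,129.895) → (117.089,166.886)

[2] `<path>` open polyline, #000000→score S405 F2357: (99.070,118.814) → (182.174,15.221) → (288.629,47.004) → (184.297,114.822) → (298.513,12.468) → (63.413,63.642)

; LightBurn 1.7.01
; GRBL device profile, absolute coords
G21
G90
G0 X20.838 Y129.895
M4 S273
G1 X117.089 Y166.886 F2999
G0 X99.070 Y118.814
M4 S405
G1 X182.174 Y15.221 F2357
G1 X288.629 Y47.004
G1 X184.297 Y114.822
G1 X298.513 Y12.468
G1 X63.413 Y63.642
M5
G0 X0.000 Y0.000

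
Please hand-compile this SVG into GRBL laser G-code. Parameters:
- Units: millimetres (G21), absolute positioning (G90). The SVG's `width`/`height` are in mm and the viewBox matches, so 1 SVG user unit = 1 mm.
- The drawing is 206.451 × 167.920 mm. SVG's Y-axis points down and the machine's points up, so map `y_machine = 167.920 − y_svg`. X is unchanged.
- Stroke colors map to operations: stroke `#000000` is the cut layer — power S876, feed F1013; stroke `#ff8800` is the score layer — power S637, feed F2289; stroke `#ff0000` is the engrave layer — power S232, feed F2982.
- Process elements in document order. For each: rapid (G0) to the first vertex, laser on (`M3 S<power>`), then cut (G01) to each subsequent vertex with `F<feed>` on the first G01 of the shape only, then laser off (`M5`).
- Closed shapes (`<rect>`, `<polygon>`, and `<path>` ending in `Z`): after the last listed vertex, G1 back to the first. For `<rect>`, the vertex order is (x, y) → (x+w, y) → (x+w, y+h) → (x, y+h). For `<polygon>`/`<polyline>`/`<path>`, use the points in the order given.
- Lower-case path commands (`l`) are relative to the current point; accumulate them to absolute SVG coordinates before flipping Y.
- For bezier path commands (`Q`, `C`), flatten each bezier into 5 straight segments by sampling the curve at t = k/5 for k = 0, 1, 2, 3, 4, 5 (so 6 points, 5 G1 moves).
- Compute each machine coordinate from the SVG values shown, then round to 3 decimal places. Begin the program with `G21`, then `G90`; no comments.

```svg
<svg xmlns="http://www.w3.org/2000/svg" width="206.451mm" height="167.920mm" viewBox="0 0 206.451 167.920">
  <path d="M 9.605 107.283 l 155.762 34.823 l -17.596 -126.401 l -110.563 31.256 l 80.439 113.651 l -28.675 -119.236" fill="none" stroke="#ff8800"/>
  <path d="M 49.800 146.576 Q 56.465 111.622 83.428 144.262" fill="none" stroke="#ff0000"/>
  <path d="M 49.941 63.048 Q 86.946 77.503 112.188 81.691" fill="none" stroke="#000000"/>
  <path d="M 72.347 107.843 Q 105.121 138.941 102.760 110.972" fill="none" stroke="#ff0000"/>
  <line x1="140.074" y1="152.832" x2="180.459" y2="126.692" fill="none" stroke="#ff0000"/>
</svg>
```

Since the viewBox matches the mm dimensions, user units are millimetres directly. The only transform is the Y-flip y_m = 167.920 − y_svg.

Shape 1 is a open polyline drawn with `<path>`. Its stroke #ff8800 means score at S637, F2289. After flipping Y the toolpath is (9.605,60.637) → (165.367,25.814) → (147.771,152.215) → (37.208,120.959) → (117.647,7.308) → (88.972,126.544).

Shape 2 is a quadratic bezier drawn with `<path>`. Its stroke #ff0000 means engrave at S232, F2982. After flipping Y the toolpath is (49.800,21.344) → (53.278,32.622) → (58.380,38.492) → (65.105,38.955) → (73.455,34.010) → (83.428,23.658).

Shape 3 is a quadratic bezier drawn with `<path>`. Its stroke #000000 means cut at S876, F1013. After flipping Y the toolpath is (49.941,104.872) → (64.272,99.501) → (77.663,94.951) → (90.112,91.222) → (101.621,88.315) → (112.188,86.229).

Shape 4 is a quadratic bezier drawn with `<path>`. Its stroke #ff0000 means engrave at S232, F2982. After flipping Y the toolpath is (72.347,60.077) → (84.051,50.000) → (92.945,44.649) → (99.027,44.024) → (102.299,48.123) → (102.760,56.948).

Shape 5 is a line segment drawn with `<line>`. Its stroke #ff0000 means engrave at S232, F2982. After flipping Y the toolpath is (140.074,15.088) → (180.459,41.228).

G21
G90
G0 X9.605 Y60.637
M3 S637
G01 X165.367 Y25.814 F2289
G01 X147.771 Y152.215
G01 X37.208 Y120.959
G01 X117.647 Y7.308
G01 X88.972 Y126.544
M5
G0 X49.800 Y21.344
M3 S232
G01 X53.278 Y32.622 F2982
G01 X58.380 Y38.492
G01 X65.105 Y38.955
G01 X73.455 Y34.010
G01 X83.428 Y23.658
M5
G0 X49.941 Y104.872
M3 S876
G01 X64.272 Y99.501 F1013
G01 X77.663 Y94.951
G01 X90.112 Y91.222
G01 X101.621 Y88.315
G01 X112.188 Y86.229
M5
G0 X72.347 Y60.077
M3 S232
G01 X84.051 Y50.000 F2982
G01 X92.945 Y44.649
G01 X99.027 Y44.024
G01 X102.299 Y48.123
G01 X102.760 Y56.948
M5
G0 X140.074 Y15.088
M3 S232
G01 X180.459 Y41.228 F2982
M5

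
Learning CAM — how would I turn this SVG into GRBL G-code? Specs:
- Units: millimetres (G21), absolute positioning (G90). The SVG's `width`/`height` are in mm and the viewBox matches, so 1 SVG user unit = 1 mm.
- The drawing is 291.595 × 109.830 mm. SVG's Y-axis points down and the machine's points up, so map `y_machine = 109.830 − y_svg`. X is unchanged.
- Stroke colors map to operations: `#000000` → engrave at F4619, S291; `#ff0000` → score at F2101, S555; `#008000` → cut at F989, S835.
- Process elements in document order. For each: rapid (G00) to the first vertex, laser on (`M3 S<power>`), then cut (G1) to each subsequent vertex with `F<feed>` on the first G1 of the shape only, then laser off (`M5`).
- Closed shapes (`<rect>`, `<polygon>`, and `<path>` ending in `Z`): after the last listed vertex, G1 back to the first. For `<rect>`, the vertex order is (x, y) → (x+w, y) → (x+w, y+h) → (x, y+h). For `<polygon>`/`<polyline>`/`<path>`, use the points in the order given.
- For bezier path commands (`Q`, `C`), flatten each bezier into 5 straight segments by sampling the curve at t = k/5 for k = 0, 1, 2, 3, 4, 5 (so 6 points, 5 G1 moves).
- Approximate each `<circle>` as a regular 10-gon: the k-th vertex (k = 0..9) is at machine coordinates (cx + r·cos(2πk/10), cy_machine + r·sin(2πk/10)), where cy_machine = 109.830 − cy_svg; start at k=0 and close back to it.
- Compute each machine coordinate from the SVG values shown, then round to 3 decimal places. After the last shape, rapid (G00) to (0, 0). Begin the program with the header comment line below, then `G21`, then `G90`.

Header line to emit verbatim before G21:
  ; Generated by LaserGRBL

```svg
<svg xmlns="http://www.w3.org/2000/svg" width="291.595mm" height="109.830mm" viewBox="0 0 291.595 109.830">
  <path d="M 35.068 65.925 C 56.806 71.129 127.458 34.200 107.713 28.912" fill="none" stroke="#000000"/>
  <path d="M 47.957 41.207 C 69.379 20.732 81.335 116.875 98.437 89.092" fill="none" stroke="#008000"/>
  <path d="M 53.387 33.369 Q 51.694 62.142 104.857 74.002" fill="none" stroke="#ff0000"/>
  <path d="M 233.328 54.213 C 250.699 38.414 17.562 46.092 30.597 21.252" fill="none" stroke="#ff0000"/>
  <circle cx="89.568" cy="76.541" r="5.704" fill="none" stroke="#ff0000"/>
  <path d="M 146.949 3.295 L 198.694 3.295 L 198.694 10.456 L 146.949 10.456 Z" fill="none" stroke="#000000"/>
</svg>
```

1 u = 1 mm; y_m = 109.830 − y.

[1] `<path>` cubic bezier, #000000→engrave S291 F4619: (35.068,43.905) → (52.866,45.248) → (75.716,53.163) → (96.932,64.106) → (109.827,74.538) → (107.713,80.918)

[2] `<path>` cubic bezier, #008000→cut S835 F989: (47.957,68.623) → (59.791,68.838) → (70.055,52.611) → (79.450,31.488) → (88.676,17.015) → (98.437,20.738)

[3] `<path>` quadratic bezier, #ff0000→score S555 F2101: (53.387,76.461) → (54.904,65.628) → (60.810,56.149) → (71.104,48.022) → (85.786,41.249) → (104.857,35.828)

[4] `<path>` cubic bezier, #ff0000→score S555 F2101: (233.328,55.617) → (217.663,62.727) → (165.717,66.891) → (101.330,70.795) → (48.343,77.128) → (30.597,88.578)

[5] `<circle>` circle, #ff0000→score S555 F2101: (95.272,33.289) → (94.183,36.642) → (91.331,38.714) → (87.805,38.714) → (84.953,36.642) → (83.864,33.289) → (84.953,29.936) → (87.805,27.864) → (91.331,27.864) → (94.183,29.936) → (95.272,33.289) (closed)

[6] `<path>` rectangle, #000000→engrave S291 F4619: (146.949,106.535) → (198.694,106.535) → (198.694,99.374) → (146.949,99.374) → (146.949,106.535) (closed)

; Generated by LaserGRBL
G21
G90
G00 X35.068 Y43.905
M3 S291
G1 X52.866 Y45.248 F4619
G1 X75.716 Y53.163
G1 X96.932 Y64.106
G1 X109.827 Y74.538
G1 X107.713 Y80.918
M5
G00 X47.957 Y68.623
M3 S835
G1 X59.791 Y68.838 F989
G1 X70.055 Y52.611
G1 X79.450 Y31.488
G1 X88.676 Y17.015
G1 X98.437 Y20.738
M5
G00 X53.387 Y76.461
M3 S555
G1 X54.904 Y65.628 F2101
G1 X60.810 Y56.149
G1 X71.104 Y48.022
G1 X85.786 Y41.249
G1 X104.857 Y35.828
M5
G00 X233.328 Y55.617
M3 S555
G1 X217.663 Y62.727 F2101
G1 X165.717 Y66.891
G1 X101.330 Y70.795
G1 X48.343 Y77.128
G1 X30.597 Y88.578
M5
G00 X95.272 Y33.289
M3 S555
G1 X94.183 Y36.642 F2101
G1 X91.331 Y38.714
G1 X87.805 Y38.714
G1 X84.953 Y36.642
G1 X83.864 Y33.289
G1 X84.953 Y29.936
G1 X87.805 Y27.864
G1 X91.331 Y27.864
G1 X94.183 Y29.936
G1 X95.272 Y33.289
M5
G00 X146.949 Y106.535
M3 S291
G1 X198.694 Y106.535 F4619
G1 X198.694 Y99.374
G1 X146.949 Y99.374
G1 X146.949 Y106.535
M5
G00 X0.000 Y0.000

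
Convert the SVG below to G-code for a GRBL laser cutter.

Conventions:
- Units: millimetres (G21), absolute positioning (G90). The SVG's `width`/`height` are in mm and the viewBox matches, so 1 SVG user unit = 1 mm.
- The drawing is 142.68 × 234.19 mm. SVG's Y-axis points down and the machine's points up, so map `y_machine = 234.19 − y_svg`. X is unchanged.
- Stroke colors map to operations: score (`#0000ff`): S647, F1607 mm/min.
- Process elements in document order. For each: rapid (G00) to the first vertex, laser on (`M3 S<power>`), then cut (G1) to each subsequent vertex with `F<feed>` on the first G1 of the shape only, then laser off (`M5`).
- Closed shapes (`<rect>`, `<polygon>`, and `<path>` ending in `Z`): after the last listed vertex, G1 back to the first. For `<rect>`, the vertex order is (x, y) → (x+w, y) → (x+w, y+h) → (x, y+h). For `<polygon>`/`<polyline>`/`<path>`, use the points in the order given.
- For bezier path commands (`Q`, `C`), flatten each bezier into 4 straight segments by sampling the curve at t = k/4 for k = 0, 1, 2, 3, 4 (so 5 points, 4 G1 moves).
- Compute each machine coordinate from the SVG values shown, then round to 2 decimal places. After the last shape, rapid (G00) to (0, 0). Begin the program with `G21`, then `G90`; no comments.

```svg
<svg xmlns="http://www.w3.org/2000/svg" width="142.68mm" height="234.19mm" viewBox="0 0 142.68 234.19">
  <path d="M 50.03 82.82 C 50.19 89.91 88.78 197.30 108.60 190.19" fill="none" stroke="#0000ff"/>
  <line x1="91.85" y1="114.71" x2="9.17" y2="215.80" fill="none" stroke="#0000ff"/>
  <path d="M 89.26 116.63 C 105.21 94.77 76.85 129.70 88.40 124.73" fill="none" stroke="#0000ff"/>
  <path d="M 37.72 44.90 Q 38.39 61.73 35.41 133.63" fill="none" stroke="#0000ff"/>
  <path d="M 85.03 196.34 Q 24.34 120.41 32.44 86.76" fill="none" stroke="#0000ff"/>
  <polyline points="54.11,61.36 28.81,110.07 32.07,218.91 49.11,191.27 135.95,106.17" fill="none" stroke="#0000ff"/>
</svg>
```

viewBox `0 0 142.68 234.19` with mm width/height → 1 unit = 1 mm. Flip: y_m = 234.19 − y_svg.

**Shape 1** — `<path>` cubic bezier, stroke `#0000ff` → score (S647, F1607). Control points (SVG): P0=(50.03,82.82), P1=(50.19,89.91), P2=(88.78,197.30), P3=(108.60,190.19); sampled at t=k/4. Machine vertices: (50.03,151.37) → (56.46,130.60) → (71.94,92.36) → (91.11,56.78) → (108.60,44.00). Open path.

**Shape 2** — `<line>` line segment, stroke `#0000ff` → score (S647, F1607). Machine vertices: (91.85,119.48) → (9.17,18.39). Open path.

**Shape 3** — `<path>` cubic bezier, stroke `#0000ff` → score (S647, F1607). Control points (SVG): P0=(89.26,116.63), P1=(105.21,94.77), P2=(76.85,129.70), P3=(88.40,124.73); sampled at t=k/4. Machine vertices: (89.26,117.56) → (94.23,124.82) → (90.48,119.84) → (85.90,111.70) → (88.40,109.46). Open path.

**Shape 4** — `<path>` quadratic bezier, stroke `#0000ff` → score (S647, F1607). Control points (SVG): P0=(37.72,44.90), P1=(38.39,61.73), P2=(35.41,133.63); sampled at t=k/4. Machine vertices: (37.72,189.29) → (37.83,177.43) → (37.48,158.69) → (36.67,133.07) → (35.41,100.56). Open path.

**Shape 5** — `<path>` quadratic bezier, stroke `#0000ff` → score (S647, F1607). Control points (SVG): P0=(85.03,196.34), P1=(24.34,120.41), P2=(32.44,86.76); sampled at t=k/4. Machine vertices: (85.03,37.85) → (58.98,73.17) → (41.54,103.21) → (32.69,127.96) → (32.44,147.43). Open path.

**Shape 6** — `<polyline>` open polyline, stroke `#0000ff` → score (S647, F1607). Machine vertices: (54.11,172.83) → (28.81,124.12) → (32.07,15.28) → (49.11,42.92) → (135.95,128.02). Open path.

G21
G90
G00 X50.03 Y151.37
M3 S647
G1 X56.46 Y130.60 F1607
G1 X71.94 Y92.36
G1 X91.11 Y56.78
G1 X108.60 Y44.00
M5
G00 X91.85 Y119.48
M3 S647
G1 X9.17 Y18.39 F1607
M5
G00 X89.26 Y117.56
M3 S647
G1 X94.23 Y124.82 F1607
G1 X90.48 Y119.84
G1 X85.90 Y111.70
G1 X88.40 Y109.46
M5
G00 X37.72 Y189.29
M3 S647
G1 X37.83 Y177.43 F1607
G1 X37.48 Y158.69
G1 X36.67 Y133.07
G1 X35.41 Y100.56
M5
G00 X85.03 Y37.85
M3 S647
G1 X58.98 Y73.17 F1607
G1 X41.54 Y103.21
G1 X32.69 Y127.96
G1 X32.44 Y147.43
M5
G00 X54.11 Y172.83
M3 S647
G1 X28.81 Y124.12 F1607
G1 X32.07 Y15.28
G1 X49.11 Y42.92
G1 X135.95 Y128.02
M5
G00 X0.00 Y0.00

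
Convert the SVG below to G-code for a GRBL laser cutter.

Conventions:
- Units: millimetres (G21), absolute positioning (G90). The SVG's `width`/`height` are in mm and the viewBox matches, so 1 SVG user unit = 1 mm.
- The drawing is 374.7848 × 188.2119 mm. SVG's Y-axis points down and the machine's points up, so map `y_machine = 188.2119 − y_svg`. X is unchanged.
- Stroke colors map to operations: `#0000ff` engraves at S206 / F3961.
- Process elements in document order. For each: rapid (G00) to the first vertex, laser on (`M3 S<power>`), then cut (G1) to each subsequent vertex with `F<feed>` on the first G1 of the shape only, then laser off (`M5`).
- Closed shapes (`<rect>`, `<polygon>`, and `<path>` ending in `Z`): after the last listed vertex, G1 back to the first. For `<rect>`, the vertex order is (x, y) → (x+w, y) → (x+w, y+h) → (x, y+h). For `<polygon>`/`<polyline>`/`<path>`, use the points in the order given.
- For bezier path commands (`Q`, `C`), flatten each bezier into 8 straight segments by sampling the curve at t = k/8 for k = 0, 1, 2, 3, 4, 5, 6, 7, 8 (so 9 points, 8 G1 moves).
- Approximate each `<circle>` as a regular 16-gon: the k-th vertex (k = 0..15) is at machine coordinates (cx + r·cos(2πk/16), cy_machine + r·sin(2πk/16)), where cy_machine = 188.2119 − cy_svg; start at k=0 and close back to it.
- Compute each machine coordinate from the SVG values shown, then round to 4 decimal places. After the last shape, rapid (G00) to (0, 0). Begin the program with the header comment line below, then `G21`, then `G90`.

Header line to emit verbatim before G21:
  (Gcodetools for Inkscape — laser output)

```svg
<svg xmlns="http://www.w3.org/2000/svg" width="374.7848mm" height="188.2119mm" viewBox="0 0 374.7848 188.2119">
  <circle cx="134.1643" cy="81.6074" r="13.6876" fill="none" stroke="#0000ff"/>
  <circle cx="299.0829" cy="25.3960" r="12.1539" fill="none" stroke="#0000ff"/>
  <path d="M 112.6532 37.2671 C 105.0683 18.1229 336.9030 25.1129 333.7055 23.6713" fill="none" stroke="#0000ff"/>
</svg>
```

Since the viewBox matches the mm dimensions, user units are millimetres directly. The only transform is the Y-flip y_m = 188.2119 − y_svg.

Shape 1 is a circle drawn with `<circle>`. Its stroke #0000ff means engrave at S206, F3961. After flipping Y the toolpath is (147.8519,106.6045) → (146.8100,111.8425) → (143.8429,116.2831) → (139.4023,119.2502) → (134.1643,120.2921) → (128.9263,119.2502) → (124.4857,116.2831) → (121.5186,111.8425) → (120.4767,106.6045) → (121.5186,101.3665) → (124.4857,96.9259) → (128.9263,93.9588) → (134.1643,92.9169) → (139.4023,93.9588) → (143.8429,96.9259) → (146.8100,101.3665) → (147.8519,106.6045), returning to the start.

Shape 2 is a circle drawn with `<circle>`. Its stroke #0000ff means engrave at S206, F3961. After flipping Y the toolpath is (311.2368,162.8159) → (310.3116,167.4670) → (307.6770,171.4100) → (303.7340,174.0446) → (299.0829,174.9698) → (294.4318,174.0446) → (290.4888,171.4100) → (287.8542,167.4670) → (286.9290,162.8159) → (287.8542,158.1648) → (290.4888,154.2218) → (294.4318,151.5872) → (299.0829,150.6620) → (303.7340,151.5872) → (307.6770,154.2218) → (310.3116,158.1648) → (311.2368,162.8159), returning to the start.

Shape 3 is a cubic bezier drawn with `<path>`. Its stroke #0000ff means engrave at S206, F3961. After flipping Y the toolpath is (112.6532,150.9448) → (120.1050,156.9663) → (144.4424,160.9429) → (180.1054,163.2795) → (221.5341,164.3812) → (263.1684,164.6531) → (299.4484,164.5002) → (324.8141,164.3277) → (333.7055,164.5406).

(Gcodetools for Inkscape — laser output)
G21
G90
G00 X147.8519 Y106.6045
M3 S206
G1 X146.8100 Y111.8425 F3961
G1 X143.8429 Y116.2831
G1 X139.4023 Y119.2502
G1 X134.1643 Y120.2921
G1 X128.9263 Y119.2502
G1 X124.4857 Y116.2831
G1 X121.5186 Y111.8425
G1 X120.4767 Y106.6045
G1 X121.5186 Y101.3665
G1 X124.4857 Y96.9259
G1 X128.9263 Y93.9588
G1 X134.1643 Y92.9169
G1 X139.4023 Y93.9588
G1 X143.8429 Y96.9259
G1 X146.8100 Y101.3665
G1 X147.8519 Y106.6045
M5
G00 X311.2368 Y162.8159
M3 S206
G1 X310.3116 Y167.4670 F3961
G1 X307.6770 Y171.4100
G1 X303.7340 Y174.0446
G1 X299.0829 Y174.9698
G1 X294.4318 Y174.0446
G1 X290.4888 Y171.4100
G1 X287.8542 Y167.4670
G1 X286.9290 Y162.8159
G1 X287.8542 Y158.1648
G1 X290.4888 Y154.2218
G1 X294.4318 Y151.5872
G1 X299.0829 Y150.6620
G1 X303.7340 Y151.5872
G1 X307.6770 Y154.2218
G1 X310.3116 Y158.1648
G1 X311.2368 Y162.8159
M5
G00 X112.6532 Y150.9448
M3 S206
G1 X120.1050 Y156.9663 F3961
G1 X144.4424 Y160.9429
G1 X180.1054 Y163.2795
G1 X221.5341 Y164.3812
G1 X263.1684 Y164.6531
G1 X299.4484 Y164.5002
G1 X324.8141 Y164.3277
G1 X333.7055 Y164.5406
M5
G00 X0.0000 Y0.0000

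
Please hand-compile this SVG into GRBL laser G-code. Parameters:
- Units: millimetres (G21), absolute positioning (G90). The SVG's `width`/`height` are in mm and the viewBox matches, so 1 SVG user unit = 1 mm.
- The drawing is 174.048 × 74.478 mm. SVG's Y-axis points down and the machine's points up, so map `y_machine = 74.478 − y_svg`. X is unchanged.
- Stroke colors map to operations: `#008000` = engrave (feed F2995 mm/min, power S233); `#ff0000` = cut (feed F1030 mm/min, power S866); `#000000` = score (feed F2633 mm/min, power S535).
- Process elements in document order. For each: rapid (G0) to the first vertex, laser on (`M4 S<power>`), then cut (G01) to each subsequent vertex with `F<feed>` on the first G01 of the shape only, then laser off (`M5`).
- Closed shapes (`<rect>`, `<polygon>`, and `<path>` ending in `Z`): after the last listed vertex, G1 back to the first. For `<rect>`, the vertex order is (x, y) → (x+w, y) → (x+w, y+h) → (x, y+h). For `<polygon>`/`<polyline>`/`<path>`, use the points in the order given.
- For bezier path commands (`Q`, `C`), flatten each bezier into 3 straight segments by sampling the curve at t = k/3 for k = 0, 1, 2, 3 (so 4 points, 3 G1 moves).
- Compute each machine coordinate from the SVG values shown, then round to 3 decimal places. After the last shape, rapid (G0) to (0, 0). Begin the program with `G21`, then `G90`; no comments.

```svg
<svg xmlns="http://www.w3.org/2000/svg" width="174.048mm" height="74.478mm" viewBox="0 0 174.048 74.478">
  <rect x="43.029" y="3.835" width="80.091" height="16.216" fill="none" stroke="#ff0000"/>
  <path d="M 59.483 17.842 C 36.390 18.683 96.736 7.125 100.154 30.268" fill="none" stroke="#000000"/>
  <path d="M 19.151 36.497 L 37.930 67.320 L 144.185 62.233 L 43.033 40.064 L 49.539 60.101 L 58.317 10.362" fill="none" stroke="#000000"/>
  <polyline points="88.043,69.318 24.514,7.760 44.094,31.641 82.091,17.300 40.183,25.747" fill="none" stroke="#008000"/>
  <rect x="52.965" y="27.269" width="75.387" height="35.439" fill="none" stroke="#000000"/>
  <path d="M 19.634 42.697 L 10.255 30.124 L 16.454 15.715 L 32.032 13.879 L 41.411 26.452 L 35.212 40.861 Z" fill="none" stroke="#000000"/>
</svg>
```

1 u = 1 mm; y_m = 74.478 − y.

[1] `<rect>` rectangle, #ff0000→cut S866 F1030: (43.029,70.643) → (123.120,70.643) → (123.120,54.427) → (43.029,54.427) → (43.029,70.643) (closed)

[2] `<path>` cubic bezier, #000000→score S535 F2633: (59.483,56.636) → (59.004,58.184) → (82.959,57.530) → (100.154,44.210)

[3] `<path>` open polyline, #000000→score S535 F2633: (19.151,37.981) → (37.930,7.158) → (144.185,12.245) → (43.033,34.414) → (49.539,14.377) → (58.317,64.116)

[4] `<polyline>` open polyline, #008000→engrave S233 F2995: (88.043,5.160) → (24.514,66.718) → (44.094,42.837) → (82.091,57.178) → (40.183,48.731)

[5] `<rect>` rectangle, #000000→score S535 F2633: (52.965,47.209) → (128.352,47.209) → (128.352,11.770) → (52.965,11.770) → (52.965,47.209) (closed)

[6] `<path>` regular polygon, #000000→score S535 F2633: (19.634,31.781) → (10.255,44.354) → (16.454,58.763) → (32.032,60.599) → (41.411,48.026) → (35.212,33.617) → (19.634,31.781) (closed)

G21
G90
G0 X43.029 Y70.643
M4 S866
G01 X123.120 Y70.643 F1030
G01 X123.120 Y54.427
G01 X43.029 Y54.427
G01 X43.029 Y70.643
M5
G0 X59.483 Y56.636
M4 S535
G01 X59.004 Y58.184 F2633
G01 X82.959 Y57.530
G01 X100.154 Y44.210
M5
G0 X19.151 Y37.981
M4 S535
G01 X37.930 Y7.158 F2633
G01 X144.185 Y12.245
G01 X43.033 Y34.414
G01 X49.539 Y14.377
G01 X58.317 Y64.116
M5
G0 X88.043 Y5.160
M4 S233
G01 X24.514 Y66.718 F2995
G01 X44.094 Y42.837
G01 X82.091 Y57.178
G01 X40.183 Y48.731
M5
G0 X52.965 Y47.209
M4 S535
G01 X128.352 Y47.209 F2633
G01 X128.352 Y11.770
G01 X52.965 Y11.770
G01 X52.965 Y47.209
M5
G0 X19.634 Y31.781
M4 S535
G01 X10.255 Y44.354 F2633
G01 X16.454 Y58.763
G01 X32.032 Y60.599
G01 X41.411 Y48.026
G01 X35.212 Y33.617
G01 X19.634 Y31.781
M5
G0 X0.000 Y0.000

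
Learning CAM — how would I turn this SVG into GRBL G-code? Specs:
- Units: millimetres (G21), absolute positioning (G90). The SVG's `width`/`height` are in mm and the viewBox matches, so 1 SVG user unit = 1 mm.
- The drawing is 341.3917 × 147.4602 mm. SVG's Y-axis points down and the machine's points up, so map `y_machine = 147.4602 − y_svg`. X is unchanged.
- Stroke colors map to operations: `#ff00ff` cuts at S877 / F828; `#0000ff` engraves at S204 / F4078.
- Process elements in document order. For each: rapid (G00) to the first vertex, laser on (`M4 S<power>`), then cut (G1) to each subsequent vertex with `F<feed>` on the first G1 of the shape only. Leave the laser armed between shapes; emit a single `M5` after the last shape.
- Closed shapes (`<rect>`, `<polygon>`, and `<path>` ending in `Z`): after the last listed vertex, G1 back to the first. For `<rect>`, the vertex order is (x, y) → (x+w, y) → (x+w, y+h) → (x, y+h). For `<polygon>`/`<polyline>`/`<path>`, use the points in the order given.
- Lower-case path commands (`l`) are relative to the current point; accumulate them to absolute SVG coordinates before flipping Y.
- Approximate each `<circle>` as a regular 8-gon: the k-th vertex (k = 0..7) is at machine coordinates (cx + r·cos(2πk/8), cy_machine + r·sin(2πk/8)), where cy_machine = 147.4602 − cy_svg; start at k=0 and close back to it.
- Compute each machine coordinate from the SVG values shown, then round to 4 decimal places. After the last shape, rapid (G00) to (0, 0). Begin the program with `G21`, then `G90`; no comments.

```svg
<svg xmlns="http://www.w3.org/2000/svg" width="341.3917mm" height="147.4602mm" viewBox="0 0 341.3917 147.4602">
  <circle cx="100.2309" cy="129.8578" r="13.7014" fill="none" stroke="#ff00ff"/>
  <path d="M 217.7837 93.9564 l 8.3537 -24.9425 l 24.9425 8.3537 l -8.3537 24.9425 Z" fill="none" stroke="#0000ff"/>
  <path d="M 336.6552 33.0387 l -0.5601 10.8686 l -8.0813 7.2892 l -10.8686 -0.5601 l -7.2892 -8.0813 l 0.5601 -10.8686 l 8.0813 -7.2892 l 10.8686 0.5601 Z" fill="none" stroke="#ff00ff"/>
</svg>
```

G21
G90
G00 X113.9323 Y17.6024
M4 S877
G1 X109.9193 Y27.2908 F828
G1 X100.2309 Y31.3038
G1 X90.5425 Y27.2908
G1 X86.5295 Y17.6024
G1 X90.5425 Y7.9140
G1 X100.2309 Y3.9010
G1 X109.9193 Y7.9140
G1 X113.9323 Y17.6024
G00 X217.7837 Y53.5038
M4 S204
G1 X226.1374 Y78.4463 F4078
G1 X251.0799 Y70.0926
G1 X242.7262 Y45.1501
G1 X217.7837 Y53.5038
G00 X336.6552 Y114.4215
M4 S877
G1 X336.0951 Y103.5529 F828
G1 X328.0138 Y96.2637
G1 X317.1452 Y96.8238
G1 X309.8560 Y104.9051
G1 X310.4161 Y115.7737
G1 X318.4974 Y123.0629
G1 X329.3660 Y122.5028
G1 X336.6552 Y114.4215
M5
G00 X0.0000 Y0.0000

1 u = 1 mm; y_m = 147.4602 − y.

[1] `<circle>` circle, #ff00ff→cut S877 F828: (113.9323,17.6024) → (109.9193,27.2908) → (100.2309,31.3038) → (90.5425,27.2908) → (86.5295,17.6024) → (90.5425,7.9140) → (100.2309,3.9010) → (109.9193,7.9140) → (113.9323,17.6024) (closed)

[2] `<path>` regular polygon, #0000ff→engrave S204 F4078: (217.7837,53.5038) → (226.1374,78.4463) → (251.0799,70.0926) → (242.7262,45.1501) → (217.7837,53.5038) (closed)

[3] `<path>` regular polygon, #ff00ff→cut S877 F828: (336.6552,114.4215) → (336.0951,103.5529) → (328.0138,96.2637) → (317.1452,96.8238) → (309.8560,104.9051) → (310.4161,115.7737) → (318.4974,123.0629) → (329.3660,122.5028) → (336.6552,114.4215) (closed)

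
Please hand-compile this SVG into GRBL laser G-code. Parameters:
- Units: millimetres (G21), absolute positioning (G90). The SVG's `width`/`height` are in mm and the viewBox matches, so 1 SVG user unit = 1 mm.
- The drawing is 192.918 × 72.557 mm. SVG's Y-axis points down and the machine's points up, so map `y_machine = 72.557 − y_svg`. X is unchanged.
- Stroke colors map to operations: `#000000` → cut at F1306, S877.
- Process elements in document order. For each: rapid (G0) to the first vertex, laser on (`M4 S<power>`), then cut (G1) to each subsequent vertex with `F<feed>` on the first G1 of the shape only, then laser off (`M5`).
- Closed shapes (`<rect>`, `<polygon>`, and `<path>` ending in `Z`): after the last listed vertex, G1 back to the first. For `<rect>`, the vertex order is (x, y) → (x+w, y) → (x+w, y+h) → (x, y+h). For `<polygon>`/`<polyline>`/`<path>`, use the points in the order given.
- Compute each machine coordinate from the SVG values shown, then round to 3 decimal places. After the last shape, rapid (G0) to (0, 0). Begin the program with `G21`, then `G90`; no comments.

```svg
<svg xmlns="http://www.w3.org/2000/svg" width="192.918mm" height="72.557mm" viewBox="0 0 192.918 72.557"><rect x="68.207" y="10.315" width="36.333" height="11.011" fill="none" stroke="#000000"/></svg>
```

G21
G90
G0 X68.207 Y62.242
M4 S877
G1 X104.540 Y62.242 F1306
G1 X104.540 Y51.231
G1 X68.207 Y51.231
G1 X68.207 Y62.242
M5
G0 X0.000 Y0.000

1 u = 1 mm; y_m = 72.557 − y.

[1] `<rect>` rectangle, #000000→cut S877 F1306: (68.207,62.242) → (104.540,62.242) → (104.540,51.231) → (68.207,51.231) → (68.207,62.242) (closed)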